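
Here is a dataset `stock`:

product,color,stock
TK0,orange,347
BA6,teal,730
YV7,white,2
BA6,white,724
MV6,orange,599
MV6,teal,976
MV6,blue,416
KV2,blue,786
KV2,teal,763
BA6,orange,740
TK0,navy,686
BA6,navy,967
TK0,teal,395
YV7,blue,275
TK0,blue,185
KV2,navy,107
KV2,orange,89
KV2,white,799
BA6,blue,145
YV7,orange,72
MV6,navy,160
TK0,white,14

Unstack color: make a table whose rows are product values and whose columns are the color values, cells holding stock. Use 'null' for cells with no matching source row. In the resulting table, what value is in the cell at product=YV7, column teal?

No long-format row has product=YV7 and color=teal, so the cell is null.

null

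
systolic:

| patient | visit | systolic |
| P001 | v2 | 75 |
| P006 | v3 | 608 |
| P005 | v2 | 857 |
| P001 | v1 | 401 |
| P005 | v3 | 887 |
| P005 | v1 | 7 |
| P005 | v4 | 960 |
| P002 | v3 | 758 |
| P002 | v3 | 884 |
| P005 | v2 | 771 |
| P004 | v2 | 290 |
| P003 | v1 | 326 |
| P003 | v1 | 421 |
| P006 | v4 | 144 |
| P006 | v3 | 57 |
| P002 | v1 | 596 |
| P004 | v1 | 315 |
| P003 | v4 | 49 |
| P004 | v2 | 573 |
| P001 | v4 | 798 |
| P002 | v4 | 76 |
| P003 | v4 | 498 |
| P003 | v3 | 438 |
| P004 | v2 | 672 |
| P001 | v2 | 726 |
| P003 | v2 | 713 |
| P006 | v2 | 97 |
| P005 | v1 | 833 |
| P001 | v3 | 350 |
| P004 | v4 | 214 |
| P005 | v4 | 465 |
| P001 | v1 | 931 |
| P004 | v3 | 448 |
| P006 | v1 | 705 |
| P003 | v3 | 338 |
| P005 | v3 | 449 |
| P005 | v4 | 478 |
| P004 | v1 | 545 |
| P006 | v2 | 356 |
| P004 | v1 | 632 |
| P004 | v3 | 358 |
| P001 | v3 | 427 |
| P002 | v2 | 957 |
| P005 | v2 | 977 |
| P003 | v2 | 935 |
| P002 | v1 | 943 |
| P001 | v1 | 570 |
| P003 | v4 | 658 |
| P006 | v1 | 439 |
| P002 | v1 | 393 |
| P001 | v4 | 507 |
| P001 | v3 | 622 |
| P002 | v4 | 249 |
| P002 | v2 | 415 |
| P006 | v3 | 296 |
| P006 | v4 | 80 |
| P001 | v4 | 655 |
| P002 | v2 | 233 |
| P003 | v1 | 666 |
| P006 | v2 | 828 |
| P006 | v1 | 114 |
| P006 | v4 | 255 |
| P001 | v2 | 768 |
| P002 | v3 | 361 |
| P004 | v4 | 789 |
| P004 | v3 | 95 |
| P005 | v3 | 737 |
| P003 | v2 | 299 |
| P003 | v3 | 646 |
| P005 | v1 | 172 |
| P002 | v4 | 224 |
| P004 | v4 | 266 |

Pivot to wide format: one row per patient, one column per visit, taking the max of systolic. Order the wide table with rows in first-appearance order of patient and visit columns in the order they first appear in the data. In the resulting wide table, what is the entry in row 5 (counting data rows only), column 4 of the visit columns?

789

With rows in first-appearance order of patient, row 5 is patient=P004. visit columns in first-appearance order: v2, v3, v1, v4; column 4 is v4.
Long rows with patient=P004, visit=v4: max(214, 789, 266) = 789.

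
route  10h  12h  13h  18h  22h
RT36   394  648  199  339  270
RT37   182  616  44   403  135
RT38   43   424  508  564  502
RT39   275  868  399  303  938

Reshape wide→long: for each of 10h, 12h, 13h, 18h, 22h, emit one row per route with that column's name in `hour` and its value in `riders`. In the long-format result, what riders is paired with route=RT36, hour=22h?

270

Unpivoting turns each (route, wide-column) pair into one long row.
The wide cell at row RT36, column 22h holds 270, so the long row (RT36, 22h) has riders=270.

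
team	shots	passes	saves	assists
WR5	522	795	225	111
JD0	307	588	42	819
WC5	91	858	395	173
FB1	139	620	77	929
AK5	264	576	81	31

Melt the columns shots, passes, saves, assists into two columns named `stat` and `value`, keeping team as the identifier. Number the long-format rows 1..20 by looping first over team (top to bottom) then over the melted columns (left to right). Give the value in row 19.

20 rows total (5 × 4). Row 19: index ⌊(19-1)/4⌋ = 4 into team → AK5; (19-1) mod 4 = 2 into the melted columns → saves.
So row 19 is (AK5, saves, 81); value = 81.

81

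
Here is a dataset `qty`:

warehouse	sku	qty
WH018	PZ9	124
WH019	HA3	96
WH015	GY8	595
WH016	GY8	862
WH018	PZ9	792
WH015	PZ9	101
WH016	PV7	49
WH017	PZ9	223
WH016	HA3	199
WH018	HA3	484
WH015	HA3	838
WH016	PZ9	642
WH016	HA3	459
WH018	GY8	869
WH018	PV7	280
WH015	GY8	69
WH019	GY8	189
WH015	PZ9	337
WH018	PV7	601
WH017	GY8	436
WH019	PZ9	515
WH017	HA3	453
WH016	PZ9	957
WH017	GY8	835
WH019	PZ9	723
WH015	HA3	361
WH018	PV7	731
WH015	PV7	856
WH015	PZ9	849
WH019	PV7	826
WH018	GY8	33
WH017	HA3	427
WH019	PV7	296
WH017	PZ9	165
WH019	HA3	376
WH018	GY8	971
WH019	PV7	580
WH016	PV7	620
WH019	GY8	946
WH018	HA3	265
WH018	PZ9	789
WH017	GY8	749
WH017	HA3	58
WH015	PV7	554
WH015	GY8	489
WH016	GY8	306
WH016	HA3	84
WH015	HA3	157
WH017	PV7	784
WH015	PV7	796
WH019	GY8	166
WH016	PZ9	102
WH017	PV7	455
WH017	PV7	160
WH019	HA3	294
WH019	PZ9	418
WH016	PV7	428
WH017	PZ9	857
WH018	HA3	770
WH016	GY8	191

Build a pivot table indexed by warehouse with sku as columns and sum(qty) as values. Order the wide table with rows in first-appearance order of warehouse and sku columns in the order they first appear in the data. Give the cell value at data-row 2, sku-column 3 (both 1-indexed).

1301

With rows in first-appearance order of warehouse, row 2 is warehouse=WH019. sku columns in first-appearance order: PZ9, HA3, GY8, PV7; column 3 is GY8.
Long rows with warehouse=WH019, sku=GY8: 189 + 946 + 166 = 1301.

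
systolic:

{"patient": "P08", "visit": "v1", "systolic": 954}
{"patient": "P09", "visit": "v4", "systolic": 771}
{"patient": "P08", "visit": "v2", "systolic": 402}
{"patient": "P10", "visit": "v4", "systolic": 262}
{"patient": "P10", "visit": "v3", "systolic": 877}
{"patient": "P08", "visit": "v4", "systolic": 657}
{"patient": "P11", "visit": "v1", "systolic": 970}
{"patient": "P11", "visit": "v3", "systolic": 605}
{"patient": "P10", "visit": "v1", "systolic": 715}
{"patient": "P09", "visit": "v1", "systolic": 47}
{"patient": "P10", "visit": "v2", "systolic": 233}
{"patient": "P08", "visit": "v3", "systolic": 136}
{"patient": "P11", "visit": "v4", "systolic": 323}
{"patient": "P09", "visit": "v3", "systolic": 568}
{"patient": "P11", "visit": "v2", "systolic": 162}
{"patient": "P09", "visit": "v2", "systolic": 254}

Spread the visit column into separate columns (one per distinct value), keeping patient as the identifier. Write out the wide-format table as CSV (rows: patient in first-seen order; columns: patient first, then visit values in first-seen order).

patient,v1,v4,v2,v3
P08,954,657,402,136
P09,47,771,254,568
P10,715,262,233,877
P11,970,323,162,605

Columns: patient plus the 4 distinct visit values (v1, v4, v2, v3).
For example, row P08 column v1 takes systolic=954 from the long row (P08, v1).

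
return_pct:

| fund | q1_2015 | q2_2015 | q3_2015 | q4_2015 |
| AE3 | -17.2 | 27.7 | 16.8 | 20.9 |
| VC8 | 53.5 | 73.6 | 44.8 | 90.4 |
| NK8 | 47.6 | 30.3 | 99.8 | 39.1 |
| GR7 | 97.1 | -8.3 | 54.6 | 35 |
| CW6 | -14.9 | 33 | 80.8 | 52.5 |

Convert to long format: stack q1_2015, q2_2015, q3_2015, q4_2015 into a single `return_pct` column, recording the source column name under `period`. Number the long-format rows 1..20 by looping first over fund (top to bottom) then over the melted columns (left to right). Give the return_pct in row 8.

90.4

20 rows total (5 × 4). Row 8: index ⌊(8-1)/4⌋ = 1 into fund → VC8; (8-1) mod 4 = 3 into the melted columns → q4_2015.
So row 8 is (VC8, q4_2015, 90.4); return_pct = 90.4.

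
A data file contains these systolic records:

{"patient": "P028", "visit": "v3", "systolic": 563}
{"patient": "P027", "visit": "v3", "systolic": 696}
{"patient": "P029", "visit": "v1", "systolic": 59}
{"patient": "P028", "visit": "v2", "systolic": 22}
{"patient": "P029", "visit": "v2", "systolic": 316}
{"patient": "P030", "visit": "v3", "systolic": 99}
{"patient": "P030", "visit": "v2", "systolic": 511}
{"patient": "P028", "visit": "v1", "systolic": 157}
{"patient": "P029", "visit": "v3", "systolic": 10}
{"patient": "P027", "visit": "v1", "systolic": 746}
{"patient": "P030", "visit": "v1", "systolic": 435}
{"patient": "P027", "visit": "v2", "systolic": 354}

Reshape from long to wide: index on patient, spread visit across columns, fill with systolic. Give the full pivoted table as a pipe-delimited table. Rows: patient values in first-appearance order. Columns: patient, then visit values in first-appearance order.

| patient | v3 | v1 | v2 |
| P028 | 563 | 157 | 22 |
| P027 | 696 | 746 | 354 |
| P029 | 10 | 59 | 316 |
| P030 | 99 | 435 | 511 |

Columns: patient plus the 3 distinct visit values (v3, v1, v2).
For example, row P028 column v3 takes systolic=563 from the long row (P028, v3).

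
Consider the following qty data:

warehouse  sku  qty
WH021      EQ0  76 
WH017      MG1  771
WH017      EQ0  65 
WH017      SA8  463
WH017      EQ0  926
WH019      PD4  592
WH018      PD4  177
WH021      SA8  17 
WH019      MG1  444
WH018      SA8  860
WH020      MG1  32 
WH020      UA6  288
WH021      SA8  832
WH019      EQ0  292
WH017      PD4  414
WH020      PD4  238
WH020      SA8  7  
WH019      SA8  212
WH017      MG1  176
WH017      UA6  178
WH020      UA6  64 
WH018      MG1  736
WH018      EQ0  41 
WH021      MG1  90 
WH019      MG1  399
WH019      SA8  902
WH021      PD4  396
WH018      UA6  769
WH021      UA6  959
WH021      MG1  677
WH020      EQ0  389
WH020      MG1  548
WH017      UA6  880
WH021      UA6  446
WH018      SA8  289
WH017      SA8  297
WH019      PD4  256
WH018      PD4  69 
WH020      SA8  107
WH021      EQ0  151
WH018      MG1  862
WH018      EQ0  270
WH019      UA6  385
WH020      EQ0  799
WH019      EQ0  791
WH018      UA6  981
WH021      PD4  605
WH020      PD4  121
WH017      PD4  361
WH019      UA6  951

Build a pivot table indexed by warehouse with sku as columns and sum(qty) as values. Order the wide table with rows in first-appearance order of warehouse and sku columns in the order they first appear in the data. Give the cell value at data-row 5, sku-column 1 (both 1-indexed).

With rows in first-appearance order of warehouse, row 5 is warehouse=WH020. sku columns in first-appearance order: EQ0, MG1, SA8, PD4, UA6; column 1 is EQ0.
Long rows with warehouse=WH020, sku=EQ0: 389 + 799 = 1188.

1188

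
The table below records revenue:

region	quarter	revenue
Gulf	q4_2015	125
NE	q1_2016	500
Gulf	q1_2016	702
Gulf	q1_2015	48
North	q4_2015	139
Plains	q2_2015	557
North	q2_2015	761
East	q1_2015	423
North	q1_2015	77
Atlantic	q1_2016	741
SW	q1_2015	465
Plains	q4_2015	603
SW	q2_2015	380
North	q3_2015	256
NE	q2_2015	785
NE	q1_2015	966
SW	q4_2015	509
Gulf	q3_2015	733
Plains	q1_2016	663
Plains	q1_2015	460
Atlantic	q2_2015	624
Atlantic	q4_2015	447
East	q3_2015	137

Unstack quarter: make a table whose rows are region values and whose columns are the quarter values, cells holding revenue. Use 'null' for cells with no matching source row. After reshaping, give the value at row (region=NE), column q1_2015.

The long row with region=NE, quarter=q1_2015 has revenue=966.

966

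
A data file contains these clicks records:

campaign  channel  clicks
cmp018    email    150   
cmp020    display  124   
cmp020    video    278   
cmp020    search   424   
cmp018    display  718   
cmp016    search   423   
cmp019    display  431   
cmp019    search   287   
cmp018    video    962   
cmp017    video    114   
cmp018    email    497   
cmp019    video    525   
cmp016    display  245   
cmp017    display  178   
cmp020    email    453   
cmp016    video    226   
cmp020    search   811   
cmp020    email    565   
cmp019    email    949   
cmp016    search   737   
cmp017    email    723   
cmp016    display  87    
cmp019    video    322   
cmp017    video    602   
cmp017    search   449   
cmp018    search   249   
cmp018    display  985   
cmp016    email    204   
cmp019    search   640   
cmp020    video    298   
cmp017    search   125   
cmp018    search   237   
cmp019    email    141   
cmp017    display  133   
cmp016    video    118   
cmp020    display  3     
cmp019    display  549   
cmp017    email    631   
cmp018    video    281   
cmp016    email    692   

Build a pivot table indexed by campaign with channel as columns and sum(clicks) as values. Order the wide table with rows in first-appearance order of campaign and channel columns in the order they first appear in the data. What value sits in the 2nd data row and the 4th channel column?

With rows in first-appearance order of campaign, row 2 is campaign=cmp020. channel columns in first-appearance order: email, display, video, search; column 4 is search.
Long rows with campaign=cmp020, channel=search: 424 + 811 = 1235.

1235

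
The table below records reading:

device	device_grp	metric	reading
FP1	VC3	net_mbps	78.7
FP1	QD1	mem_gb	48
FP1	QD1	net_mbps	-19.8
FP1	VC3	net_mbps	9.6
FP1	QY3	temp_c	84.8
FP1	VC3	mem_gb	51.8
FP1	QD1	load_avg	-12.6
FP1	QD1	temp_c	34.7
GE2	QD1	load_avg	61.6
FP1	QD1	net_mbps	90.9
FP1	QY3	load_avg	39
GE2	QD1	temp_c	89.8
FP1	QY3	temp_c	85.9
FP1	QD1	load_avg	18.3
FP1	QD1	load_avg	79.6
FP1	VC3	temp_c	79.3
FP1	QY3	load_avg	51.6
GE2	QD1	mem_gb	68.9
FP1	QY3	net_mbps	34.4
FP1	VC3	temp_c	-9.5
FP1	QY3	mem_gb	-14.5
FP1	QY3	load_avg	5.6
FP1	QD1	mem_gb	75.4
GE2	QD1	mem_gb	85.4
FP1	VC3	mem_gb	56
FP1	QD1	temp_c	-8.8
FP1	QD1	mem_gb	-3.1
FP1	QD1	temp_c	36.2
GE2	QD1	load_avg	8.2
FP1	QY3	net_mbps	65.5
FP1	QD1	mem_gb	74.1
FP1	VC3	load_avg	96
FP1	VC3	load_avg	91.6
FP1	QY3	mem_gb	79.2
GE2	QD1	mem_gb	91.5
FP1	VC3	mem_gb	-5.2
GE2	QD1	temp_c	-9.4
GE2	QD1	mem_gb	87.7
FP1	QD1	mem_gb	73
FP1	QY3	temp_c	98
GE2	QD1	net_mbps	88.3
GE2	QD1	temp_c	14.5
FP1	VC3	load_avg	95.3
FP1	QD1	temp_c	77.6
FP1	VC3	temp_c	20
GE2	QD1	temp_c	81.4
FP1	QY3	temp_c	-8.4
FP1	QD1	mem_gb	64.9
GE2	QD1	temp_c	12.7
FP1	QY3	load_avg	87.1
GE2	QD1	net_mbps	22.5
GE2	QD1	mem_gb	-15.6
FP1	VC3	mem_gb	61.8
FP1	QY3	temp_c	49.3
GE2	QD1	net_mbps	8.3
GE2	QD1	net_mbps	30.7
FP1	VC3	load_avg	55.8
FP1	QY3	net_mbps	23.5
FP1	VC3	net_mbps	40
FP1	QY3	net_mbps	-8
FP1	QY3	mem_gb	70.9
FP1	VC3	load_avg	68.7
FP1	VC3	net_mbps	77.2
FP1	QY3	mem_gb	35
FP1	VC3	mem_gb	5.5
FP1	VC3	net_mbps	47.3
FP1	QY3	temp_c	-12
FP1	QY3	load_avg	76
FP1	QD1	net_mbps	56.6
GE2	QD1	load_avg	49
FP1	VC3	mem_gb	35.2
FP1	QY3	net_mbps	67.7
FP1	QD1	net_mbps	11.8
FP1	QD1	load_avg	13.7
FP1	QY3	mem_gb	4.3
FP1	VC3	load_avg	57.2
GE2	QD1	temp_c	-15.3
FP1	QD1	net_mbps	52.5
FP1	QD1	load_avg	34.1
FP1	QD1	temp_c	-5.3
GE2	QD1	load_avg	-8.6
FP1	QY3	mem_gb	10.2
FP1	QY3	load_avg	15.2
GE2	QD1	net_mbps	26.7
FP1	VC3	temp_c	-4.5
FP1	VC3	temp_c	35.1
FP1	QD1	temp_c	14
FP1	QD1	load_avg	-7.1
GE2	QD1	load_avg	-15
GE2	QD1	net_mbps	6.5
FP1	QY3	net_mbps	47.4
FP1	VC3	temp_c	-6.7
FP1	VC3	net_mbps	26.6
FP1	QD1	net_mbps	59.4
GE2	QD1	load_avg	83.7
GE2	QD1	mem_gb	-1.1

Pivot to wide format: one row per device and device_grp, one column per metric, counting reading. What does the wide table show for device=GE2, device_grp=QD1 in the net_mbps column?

6

Rows with device=GE2, device_grp=QD1 and metric=net_mbps: reading values are 88.3, 22.5, 8.3, 30.7, 26.7, 6.5.
6 rows match — count = 6.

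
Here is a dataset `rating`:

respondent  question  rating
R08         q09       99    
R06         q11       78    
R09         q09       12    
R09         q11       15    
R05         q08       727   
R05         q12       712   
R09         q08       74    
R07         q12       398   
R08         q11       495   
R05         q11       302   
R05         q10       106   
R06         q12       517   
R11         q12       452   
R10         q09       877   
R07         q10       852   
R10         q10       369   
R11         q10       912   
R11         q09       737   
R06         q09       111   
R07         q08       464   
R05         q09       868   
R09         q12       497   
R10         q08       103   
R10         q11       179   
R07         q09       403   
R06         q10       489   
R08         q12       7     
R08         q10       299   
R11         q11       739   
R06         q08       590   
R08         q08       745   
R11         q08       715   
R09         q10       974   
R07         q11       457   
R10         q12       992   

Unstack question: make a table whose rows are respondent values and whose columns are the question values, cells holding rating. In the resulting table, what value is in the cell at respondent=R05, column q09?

868

Wide layout: rows indexed by respondent, columns are the 5 distinct question values (q09, q11, q08, q12, q10).
Cell (respondent=R05, question=q09) draws from the long row where respondent=R05 and question=q09, which has rating=868.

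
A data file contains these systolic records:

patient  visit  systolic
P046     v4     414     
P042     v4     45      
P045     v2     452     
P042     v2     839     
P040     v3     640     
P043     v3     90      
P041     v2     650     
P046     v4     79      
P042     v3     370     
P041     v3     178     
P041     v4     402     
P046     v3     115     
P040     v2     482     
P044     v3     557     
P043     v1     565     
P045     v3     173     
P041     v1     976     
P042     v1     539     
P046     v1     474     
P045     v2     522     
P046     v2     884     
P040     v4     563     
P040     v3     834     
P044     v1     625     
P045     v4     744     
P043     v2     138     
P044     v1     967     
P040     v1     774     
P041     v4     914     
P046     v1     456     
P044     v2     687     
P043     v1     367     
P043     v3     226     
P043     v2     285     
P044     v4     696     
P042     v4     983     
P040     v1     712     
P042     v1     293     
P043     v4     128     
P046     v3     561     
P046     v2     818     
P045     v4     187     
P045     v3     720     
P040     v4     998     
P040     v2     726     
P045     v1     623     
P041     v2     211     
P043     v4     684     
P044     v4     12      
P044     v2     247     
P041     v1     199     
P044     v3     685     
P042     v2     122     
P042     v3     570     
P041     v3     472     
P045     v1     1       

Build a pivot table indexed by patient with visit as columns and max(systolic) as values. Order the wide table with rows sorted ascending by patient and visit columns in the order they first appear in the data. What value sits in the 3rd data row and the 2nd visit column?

With rows sorted ascending by patient, row 3 is patient=P042. visit columns in first-appearance order: v4, v2, v3, v1; column 2 is v2.
Long rows with patient=P042, visit=v2: max(839, 122) = 839.

839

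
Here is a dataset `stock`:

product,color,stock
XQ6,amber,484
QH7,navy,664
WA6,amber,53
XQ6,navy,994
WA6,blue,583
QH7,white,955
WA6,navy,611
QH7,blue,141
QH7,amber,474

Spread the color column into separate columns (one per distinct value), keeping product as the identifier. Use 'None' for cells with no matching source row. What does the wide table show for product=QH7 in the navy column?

The long row with product=QH7, color=navy has stock=664.

664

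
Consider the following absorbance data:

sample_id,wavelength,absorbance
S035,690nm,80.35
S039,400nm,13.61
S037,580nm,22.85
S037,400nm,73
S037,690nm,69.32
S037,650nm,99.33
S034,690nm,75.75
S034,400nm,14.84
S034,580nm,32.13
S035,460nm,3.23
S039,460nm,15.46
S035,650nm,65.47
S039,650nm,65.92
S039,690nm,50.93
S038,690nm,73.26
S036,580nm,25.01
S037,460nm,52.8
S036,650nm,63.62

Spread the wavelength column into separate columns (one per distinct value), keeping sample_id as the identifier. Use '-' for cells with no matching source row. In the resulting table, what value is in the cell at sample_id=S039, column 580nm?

-

No long-format row has sample_id=S039 and wavelength=580nm, so the cell is -.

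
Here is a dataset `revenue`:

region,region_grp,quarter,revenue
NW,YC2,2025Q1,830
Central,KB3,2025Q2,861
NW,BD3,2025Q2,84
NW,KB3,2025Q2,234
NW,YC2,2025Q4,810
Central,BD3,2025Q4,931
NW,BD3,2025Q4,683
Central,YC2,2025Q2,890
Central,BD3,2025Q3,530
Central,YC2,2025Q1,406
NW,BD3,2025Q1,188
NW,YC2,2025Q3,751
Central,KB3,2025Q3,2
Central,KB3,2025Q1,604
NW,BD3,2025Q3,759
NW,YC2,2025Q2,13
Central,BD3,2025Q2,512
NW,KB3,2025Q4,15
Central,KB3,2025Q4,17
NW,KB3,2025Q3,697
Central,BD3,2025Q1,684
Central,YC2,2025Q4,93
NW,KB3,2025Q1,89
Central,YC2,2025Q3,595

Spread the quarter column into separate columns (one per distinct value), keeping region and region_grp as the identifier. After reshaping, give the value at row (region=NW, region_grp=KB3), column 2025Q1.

89

Wide layout: rows indexed by region and region_grp, columns are the 4 distinct quarter values (2025Q1, 2025Q2, 2025Q4, 2025Q3).
Cell (region=NW, region_grp=KB3, quarter=2025Q1) draws from the long row where region=NW, region_grp=KB3 and quarter=2025Q1, which has revenue=89.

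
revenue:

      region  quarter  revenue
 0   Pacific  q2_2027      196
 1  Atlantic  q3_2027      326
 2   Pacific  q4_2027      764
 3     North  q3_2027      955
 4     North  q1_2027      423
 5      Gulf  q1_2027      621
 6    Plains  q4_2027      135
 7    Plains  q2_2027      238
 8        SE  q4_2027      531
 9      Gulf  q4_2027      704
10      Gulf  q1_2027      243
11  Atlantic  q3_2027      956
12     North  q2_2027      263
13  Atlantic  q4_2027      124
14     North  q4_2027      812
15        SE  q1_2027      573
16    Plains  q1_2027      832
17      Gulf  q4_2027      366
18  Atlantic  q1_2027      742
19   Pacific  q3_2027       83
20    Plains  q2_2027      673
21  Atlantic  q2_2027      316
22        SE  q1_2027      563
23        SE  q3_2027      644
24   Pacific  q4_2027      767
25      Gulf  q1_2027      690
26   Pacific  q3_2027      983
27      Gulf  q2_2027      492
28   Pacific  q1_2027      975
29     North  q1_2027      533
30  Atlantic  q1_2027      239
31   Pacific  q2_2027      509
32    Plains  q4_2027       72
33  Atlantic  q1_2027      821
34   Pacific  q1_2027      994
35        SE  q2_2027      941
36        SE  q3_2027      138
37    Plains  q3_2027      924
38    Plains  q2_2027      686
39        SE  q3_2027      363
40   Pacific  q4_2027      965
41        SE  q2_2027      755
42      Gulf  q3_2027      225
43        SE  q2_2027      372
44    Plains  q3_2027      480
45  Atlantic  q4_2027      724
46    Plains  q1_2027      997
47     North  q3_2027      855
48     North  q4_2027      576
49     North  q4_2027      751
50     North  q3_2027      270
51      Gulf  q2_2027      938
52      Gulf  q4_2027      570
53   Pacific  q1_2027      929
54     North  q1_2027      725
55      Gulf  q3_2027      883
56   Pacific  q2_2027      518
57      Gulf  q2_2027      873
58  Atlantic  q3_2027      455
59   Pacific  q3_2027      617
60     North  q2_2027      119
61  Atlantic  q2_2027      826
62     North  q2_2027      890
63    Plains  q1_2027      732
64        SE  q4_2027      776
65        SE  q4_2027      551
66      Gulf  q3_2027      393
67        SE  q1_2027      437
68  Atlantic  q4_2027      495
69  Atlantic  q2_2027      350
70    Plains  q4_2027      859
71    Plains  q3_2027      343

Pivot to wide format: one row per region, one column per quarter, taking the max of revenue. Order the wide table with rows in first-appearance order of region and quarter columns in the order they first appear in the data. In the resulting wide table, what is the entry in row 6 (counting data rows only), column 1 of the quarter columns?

With rows in first-appearance order of region, row 6 is region=SE. quarter columns in first-appearance order: q2_2027, q3_2027, q4_2027, q1_2027; column 1 is q2_2027.
Long rows with region=SE, quarter=q2_2027: max(941, 755, 372) = 941.

941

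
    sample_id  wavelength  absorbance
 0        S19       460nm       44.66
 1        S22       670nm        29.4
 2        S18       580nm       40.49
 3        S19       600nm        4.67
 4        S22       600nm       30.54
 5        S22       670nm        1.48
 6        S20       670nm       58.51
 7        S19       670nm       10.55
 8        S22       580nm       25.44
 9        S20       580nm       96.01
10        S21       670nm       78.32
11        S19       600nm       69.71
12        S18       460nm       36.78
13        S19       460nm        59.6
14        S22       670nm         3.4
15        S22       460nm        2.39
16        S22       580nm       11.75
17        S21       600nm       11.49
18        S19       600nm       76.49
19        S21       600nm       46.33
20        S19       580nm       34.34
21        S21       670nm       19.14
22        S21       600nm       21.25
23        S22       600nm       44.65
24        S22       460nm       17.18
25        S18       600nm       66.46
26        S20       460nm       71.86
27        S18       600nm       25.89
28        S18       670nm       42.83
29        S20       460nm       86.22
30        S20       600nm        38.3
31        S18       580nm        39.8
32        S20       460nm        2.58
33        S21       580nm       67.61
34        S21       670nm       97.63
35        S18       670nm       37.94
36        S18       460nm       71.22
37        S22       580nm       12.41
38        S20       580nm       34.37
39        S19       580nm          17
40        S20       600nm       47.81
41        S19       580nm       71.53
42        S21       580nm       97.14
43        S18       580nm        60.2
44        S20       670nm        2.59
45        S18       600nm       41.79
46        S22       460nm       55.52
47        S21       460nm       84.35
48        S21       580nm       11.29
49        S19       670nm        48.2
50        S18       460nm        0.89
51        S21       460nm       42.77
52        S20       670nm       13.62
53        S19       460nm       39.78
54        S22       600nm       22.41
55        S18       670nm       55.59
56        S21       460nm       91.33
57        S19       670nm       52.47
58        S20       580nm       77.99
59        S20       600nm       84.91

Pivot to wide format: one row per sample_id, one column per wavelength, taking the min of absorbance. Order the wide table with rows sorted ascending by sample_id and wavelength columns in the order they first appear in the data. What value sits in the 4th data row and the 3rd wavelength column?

11.29

With rows sorted ascending by sample_id, row 4 is sample_id=S21. wavelength columns in first-appearance order: 460nm, 670nm, 580nm, 600nm; column 3 is 580nm.
Long rows with sample_id=S21, wavelength=580nm: min(67.61, 97.14, 11.29) = 11.29.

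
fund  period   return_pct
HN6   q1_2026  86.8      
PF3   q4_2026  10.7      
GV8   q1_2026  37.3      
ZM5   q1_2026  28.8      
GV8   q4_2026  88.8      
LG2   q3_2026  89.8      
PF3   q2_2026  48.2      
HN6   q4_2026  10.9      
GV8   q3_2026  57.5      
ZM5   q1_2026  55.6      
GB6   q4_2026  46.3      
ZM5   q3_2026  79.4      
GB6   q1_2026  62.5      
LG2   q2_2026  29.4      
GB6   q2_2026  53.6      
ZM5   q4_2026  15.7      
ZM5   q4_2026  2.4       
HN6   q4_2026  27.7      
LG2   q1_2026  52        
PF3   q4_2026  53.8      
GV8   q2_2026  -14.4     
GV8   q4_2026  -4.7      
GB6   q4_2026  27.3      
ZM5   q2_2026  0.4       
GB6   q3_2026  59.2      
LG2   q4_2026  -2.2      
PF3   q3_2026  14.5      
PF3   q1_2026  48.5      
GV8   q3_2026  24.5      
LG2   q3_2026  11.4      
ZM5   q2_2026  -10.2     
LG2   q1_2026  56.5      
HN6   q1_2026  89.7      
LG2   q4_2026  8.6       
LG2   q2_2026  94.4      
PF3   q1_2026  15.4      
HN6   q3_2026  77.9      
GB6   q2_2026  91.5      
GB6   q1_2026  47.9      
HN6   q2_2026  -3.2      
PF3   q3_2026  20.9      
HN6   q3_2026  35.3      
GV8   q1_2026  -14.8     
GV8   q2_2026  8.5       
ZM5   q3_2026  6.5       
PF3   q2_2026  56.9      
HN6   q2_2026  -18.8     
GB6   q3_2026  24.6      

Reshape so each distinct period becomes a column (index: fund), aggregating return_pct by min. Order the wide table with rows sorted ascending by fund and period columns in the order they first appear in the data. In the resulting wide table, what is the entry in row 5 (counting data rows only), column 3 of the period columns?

With rows sorted ascending by fund, row 5 is fund=PF3. period columns in first-appearance order: q1_2026, q4_2026, q3_2026, q2_2026; column 3 is q3_2026.
Long rows with fund=PF3, period=q3_2026: min(14.5, 20.9) = 14.5.

14.5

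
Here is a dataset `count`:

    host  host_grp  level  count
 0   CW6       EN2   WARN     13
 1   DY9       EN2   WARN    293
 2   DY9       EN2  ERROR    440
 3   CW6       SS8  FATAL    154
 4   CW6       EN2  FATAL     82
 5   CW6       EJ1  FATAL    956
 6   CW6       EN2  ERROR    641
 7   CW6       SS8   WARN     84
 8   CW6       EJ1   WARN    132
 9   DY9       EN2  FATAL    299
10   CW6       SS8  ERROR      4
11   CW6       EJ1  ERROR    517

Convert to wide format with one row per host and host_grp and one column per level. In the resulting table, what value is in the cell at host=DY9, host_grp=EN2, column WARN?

293

Wide layout: rows indexed by host and host_grp, columns are the 3 distinct level values (WARN, ERROR, FATAL).
Cell (host=DY9, host_grp=EN2, level=WARN) draws from the long row where host=DY9, host_grp=EN2 and level=WARN, which has count=293.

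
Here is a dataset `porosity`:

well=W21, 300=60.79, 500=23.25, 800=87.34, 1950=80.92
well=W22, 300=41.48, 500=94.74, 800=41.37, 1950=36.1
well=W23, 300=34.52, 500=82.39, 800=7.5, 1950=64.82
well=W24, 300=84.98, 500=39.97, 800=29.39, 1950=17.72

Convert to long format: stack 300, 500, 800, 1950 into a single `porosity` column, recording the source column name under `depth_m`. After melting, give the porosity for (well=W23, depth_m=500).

82.39

Unpivoting turns each (well, wide-column) pair into one long row.
The wide cell at row W23, column 500 holds 82.39, so the long row (W23, 500) has porosity=82.39.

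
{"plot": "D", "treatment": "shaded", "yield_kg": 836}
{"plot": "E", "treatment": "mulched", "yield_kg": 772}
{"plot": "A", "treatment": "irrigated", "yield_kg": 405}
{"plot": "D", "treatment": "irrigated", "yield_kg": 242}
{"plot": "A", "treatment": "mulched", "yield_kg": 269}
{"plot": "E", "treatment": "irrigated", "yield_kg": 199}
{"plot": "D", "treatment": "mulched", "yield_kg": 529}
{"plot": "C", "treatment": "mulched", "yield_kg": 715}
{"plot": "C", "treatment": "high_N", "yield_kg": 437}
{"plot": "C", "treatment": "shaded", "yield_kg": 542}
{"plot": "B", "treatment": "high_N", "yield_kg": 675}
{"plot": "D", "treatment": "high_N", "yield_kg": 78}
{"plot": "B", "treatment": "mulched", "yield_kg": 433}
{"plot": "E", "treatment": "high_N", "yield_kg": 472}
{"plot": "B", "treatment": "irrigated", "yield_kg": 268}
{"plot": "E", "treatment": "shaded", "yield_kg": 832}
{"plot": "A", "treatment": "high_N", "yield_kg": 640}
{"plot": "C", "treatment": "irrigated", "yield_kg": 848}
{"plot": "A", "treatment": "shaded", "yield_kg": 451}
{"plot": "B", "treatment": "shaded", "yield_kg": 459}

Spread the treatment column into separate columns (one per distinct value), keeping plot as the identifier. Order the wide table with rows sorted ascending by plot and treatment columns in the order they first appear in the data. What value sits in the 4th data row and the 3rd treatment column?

With rows sorted ascending by plot, row 4 is plot=D. treatment columns in first-appearance order: shaded, mulched, irrigated, high_N; column 3 is irrigated.
Long rows with plot=D, treatment=irrigated: yield_kg = 242.

242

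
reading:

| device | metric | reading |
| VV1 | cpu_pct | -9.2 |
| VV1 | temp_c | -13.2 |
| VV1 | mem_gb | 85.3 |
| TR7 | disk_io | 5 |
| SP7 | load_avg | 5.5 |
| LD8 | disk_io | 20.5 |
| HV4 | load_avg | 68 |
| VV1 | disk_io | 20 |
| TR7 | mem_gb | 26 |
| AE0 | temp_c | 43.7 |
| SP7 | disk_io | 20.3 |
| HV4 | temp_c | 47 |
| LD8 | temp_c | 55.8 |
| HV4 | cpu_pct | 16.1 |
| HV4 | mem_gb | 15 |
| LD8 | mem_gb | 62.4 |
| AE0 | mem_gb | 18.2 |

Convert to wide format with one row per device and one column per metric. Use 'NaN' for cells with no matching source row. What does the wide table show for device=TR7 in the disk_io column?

The long row with device=TR7, metric=disk_io has reading=5.

5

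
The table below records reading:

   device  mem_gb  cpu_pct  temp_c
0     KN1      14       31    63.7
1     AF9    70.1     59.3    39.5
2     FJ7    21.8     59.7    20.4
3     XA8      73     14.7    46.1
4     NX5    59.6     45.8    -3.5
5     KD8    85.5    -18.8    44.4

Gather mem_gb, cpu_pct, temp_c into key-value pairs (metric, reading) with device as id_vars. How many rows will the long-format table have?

18

6 device values × 3 melted columns = 18 rows.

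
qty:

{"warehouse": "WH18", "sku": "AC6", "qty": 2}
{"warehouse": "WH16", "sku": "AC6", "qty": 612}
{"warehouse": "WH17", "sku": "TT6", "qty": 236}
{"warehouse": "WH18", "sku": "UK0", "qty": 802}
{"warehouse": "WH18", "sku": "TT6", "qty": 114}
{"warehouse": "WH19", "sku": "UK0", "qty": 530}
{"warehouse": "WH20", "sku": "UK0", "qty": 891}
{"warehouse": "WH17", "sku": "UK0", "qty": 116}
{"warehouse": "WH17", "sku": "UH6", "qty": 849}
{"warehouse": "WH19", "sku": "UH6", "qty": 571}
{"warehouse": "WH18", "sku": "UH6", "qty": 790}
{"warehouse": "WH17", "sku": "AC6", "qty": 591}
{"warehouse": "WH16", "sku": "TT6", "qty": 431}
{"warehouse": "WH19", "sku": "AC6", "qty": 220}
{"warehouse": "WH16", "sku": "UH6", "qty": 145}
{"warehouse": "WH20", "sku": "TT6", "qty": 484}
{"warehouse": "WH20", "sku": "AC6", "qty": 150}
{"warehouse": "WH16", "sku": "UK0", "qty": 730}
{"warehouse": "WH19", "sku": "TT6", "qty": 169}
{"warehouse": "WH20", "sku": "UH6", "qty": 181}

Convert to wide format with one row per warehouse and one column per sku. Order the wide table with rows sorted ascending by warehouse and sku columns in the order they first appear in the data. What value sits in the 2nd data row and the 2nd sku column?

236

With rows sorted ascending by warehouse, row 2 is warehouse=WH17. sku columns in first-appearance order: AC6, TT6, UK0, UH6; column 2 is TT6.
Long rows with warehouse=WH17, sku=TT6: qty = 236.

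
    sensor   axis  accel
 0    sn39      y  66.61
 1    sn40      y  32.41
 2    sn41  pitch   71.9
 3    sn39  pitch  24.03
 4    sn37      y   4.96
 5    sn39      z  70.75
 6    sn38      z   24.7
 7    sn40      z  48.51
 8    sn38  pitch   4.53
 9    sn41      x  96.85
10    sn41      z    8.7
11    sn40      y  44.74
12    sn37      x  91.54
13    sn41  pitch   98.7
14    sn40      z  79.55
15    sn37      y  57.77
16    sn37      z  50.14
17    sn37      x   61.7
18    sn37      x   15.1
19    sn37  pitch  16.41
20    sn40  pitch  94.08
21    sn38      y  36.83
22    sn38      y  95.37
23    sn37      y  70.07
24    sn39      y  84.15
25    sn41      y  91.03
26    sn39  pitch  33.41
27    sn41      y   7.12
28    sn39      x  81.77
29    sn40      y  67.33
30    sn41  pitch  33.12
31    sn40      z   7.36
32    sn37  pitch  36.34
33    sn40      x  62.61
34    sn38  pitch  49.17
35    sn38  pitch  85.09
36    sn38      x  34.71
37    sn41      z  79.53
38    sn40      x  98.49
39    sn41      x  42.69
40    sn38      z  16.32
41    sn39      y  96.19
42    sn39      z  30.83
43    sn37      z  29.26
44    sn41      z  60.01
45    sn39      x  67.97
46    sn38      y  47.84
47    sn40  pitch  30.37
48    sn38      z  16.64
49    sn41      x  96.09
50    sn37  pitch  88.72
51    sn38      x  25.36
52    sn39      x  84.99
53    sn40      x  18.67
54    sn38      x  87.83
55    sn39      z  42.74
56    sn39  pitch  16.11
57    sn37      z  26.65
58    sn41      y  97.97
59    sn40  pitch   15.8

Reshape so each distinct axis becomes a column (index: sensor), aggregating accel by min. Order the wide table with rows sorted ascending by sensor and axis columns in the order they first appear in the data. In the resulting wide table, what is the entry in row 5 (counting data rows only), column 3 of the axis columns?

With rows sorted ascending by sensor, row 5 is sensor=sn41. axis columns in first-appearance order: y, pitch, z, x; column 3 is z.
Long rows with sensor=sn41, axis=z: min(8.7, 79.53, 60.01) = 8.7.

8.7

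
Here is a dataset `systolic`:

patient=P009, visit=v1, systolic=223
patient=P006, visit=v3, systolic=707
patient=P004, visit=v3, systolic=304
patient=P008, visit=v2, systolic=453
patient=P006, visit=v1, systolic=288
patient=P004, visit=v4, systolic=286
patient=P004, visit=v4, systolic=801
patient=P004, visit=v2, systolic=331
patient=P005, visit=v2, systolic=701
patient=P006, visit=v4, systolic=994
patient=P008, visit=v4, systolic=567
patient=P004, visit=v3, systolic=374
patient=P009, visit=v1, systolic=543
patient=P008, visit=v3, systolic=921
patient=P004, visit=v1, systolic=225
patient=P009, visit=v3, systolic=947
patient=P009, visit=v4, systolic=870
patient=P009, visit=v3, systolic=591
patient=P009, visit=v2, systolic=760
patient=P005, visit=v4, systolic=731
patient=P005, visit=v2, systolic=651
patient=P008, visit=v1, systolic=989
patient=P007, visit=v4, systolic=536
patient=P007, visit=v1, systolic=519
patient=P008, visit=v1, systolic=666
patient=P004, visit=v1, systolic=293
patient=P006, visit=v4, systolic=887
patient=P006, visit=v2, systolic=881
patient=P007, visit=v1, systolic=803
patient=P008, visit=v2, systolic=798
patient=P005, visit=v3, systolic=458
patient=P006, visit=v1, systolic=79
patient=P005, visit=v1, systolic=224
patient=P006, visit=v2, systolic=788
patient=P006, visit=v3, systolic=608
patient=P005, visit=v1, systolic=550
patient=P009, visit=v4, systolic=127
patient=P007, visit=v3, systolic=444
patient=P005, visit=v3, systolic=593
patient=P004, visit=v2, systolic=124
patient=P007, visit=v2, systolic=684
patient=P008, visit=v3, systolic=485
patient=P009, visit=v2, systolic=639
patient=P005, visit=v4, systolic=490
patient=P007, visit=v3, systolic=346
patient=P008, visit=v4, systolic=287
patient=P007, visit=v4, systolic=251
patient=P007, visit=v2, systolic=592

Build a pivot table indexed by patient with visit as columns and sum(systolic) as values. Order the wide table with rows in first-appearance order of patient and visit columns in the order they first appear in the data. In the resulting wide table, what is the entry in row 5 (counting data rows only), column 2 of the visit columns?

With rows in first-appearance order of patient, row 5 is patient=P005. visit columns in first-appearance order: v1, v3, v2, v4; column 2 is v3.
Long rows with patient=P005, visit=v3: 458 + 593 = 1051.

1051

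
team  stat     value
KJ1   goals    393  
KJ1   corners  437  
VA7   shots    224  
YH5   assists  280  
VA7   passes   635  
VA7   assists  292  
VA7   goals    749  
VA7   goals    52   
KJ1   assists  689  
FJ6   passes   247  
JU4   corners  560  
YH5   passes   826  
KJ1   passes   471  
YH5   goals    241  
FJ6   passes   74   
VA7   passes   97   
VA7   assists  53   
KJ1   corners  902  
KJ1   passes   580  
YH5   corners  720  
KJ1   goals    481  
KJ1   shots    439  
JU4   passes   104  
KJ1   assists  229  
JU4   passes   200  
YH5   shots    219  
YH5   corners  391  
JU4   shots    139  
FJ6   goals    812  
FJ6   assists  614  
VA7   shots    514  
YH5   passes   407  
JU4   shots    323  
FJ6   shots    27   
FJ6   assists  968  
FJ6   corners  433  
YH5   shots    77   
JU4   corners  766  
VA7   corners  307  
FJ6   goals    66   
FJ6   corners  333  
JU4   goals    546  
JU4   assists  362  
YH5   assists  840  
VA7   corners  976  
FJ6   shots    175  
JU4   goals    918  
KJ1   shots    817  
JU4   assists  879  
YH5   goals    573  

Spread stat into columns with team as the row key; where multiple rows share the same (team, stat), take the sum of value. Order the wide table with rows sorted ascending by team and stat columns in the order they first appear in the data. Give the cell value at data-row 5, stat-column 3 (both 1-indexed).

With rows sorted ascending by team, row 5 is team=YH5. stat columns in first-appearance order: goals, corners, shots, assists, passes; column 3 is shots.
Long rows with team=YH5, stat=shots: 219 + 77 = 296.

296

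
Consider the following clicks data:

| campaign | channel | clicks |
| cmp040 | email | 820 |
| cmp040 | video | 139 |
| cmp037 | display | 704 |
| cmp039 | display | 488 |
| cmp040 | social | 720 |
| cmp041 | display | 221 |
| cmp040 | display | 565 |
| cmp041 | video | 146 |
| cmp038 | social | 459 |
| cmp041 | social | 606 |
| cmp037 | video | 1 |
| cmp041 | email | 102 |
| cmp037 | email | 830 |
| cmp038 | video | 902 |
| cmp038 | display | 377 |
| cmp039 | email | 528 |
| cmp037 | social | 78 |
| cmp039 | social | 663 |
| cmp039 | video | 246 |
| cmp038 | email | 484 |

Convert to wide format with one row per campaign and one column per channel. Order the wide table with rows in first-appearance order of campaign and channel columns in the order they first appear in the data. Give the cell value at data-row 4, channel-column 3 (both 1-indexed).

With rows in first-appearance order of campaign, row 4 is campaign=cmp041. channel columns in first-appearance order: email, video, display, social; column 3 is display.
Long rows with campaign=cmp041, channel=display: clicks = 221.

221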